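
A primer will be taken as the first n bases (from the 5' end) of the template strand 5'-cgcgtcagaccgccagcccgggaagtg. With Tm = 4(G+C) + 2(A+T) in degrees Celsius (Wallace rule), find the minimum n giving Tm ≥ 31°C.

First 9 bases: CGCGTCAGA → Tm = 30°C (< 31°C)
First 10 bases: CGCGTCAGAC → Tm = 34°C (≥ 31°C)
Since every base adds ≥2°C, Tm only increases with n, so the threshold is first crossed at n = 10.

n = 10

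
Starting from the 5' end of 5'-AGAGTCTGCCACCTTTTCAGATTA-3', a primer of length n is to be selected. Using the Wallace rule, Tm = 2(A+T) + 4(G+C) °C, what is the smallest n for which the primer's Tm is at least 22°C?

First 7 bases: AGAGTCT → Tm = 20°C (< 22°C)
First 8 bases: AGAGTCTG → Tm = 24°C (≥ 22°C)
Since every base adds ≥2°C, Tm only increases with n, so the threshold is first crossed at n = 8.

n = 8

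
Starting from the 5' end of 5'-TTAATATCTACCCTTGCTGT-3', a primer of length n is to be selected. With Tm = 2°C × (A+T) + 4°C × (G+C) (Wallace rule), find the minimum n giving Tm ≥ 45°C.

First 16 bases: TTAATATCTACCCTTG → Tm = 42°C (< 45°C)
First 17 bases: TTAATATCTACCCTTGC → Tm = 46°C (≥ 45°C)
Since every base adds ≥2°C, Tm only increases with n, so the threshold is first crossed at n = 17.

n = 17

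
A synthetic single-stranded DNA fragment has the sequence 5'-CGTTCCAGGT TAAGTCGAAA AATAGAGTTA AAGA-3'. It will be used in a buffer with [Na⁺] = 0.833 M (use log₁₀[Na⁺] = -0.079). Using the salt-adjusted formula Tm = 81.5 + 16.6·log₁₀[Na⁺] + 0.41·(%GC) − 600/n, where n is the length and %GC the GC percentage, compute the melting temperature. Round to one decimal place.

77.0°C

Length n = 34. Base counts: G=8, A=14, C=4, T=8
G+C = 12, so %GC = 12/34 × 100 = 35.294%
Salt term: 16.6 × (-0.079) = -1.311
GC term: 0.41 × 35.294 = 14.471; length term: −600/34 = −17.647
Tm = 81.5 + (-1.311) + 14.471 − 17.647 = 77.013 → 77.0°C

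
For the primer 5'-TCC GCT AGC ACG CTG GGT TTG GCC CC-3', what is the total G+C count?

Base counts: T=6, C=10, G=8, A=2
Total G or C: 8 + 10 = 18

18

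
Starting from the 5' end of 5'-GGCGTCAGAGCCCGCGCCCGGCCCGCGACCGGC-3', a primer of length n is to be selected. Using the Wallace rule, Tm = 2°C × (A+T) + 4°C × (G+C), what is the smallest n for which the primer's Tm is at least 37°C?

First 10 bases: GGCGTCAGAG → Tm = 34°C (< 37°C)
First 11 bases: GGCGTCAGAGC → Tm = 38°C (≥ 37°C)
Each additional base adds 2°C (A/T) or 4°C (G/C), so Tm is non-decreasing in n; n = 11 is the first length to reach 37°C.

n = 11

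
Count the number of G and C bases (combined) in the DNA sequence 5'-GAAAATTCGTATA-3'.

3

Base counts: T=4, G=2, A=6, C=1
Total G or C: 2 + 1 = 3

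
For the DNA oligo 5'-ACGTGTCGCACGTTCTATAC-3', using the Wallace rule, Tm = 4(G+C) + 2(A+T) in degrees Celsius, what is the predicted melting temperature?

60°C

Base counts: C=6, T=6, G=4, A=4
So N_AT = 10 and N_GC = 10.
Tm = 2(10) + 4(10) = 20 + 40 = 60°C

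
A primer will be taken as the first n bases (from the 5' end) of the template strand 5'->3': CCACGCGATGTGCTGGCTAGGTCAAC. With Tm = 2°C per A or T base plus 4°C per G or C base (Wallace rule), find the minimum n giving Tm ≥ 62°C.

n = 19

First 18 bases: CCACGCGATGTGCTGGCT → Tm = 60°C (< 62°C)
First 19 bases: CCACGCGATGTGCTGGCTA → Tm = 62°C (≥ 62°C)
Since every base adds ≥2°C, Tm only increases with n, so the threshold is first crossed at n = 19.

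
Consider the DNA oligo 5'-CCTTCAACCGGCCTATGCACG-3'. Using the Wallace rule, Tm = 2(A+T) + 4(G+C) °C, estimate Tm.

68°C

Base counts: T=4, A=4, G=4, C=9
So N_AT = 8 and N_GC = 13.
Tm = 2×8 + 4×13 = 68°C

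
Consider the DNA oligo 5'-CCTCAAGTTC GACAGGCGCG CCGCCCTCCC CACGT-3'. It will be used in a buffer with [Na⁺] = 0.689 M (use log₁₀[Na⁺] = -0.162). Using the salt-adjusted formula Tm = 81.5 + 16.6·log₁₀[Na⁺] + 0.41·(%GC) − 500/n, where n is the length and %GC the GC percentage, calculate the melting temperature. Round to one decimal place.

Length n = 35. Scanning the sequence gives C=17, T=5, G=8, A=5.
G+C = 25, so %GC = 25/35 × 100 = 71.429%
Salt term: 16.6 × (-0.162) = -2.689
GC term: 0.41 × 71.429 = 29.286; length term: −500/35 = −14.286
Tm = 81.5 + (-2.689) + 29.286 − 14.286 = 93.811 → 93.8°C

93.8°C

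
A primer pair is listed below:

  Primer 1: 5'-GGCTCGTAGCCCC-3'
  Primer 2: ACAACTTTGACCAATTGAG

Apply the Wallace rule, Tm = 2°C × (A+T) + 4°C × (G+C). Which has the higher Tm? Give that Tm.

Primer 2, 52°C

Primer 1: A+T=3, G+C=10 → Tm = 2(3)+4(10) = 46°C
Primer 2: A+T=12, G+C=7 → Tm = 2(12)+4(7) = 52°C
46°C vs 52°C → primer 2 is higher.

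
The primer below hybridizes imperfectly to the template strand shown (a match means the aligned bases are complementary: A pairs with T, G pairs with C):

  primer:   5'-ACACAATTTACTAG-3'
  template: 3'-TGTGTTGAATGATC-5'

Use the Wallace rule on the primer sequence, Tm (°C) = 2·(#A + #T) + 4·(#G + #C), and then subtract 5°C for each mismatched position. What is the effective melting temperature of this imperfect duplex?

31°C

Primer base counts: A=6, T=4, G=1, C=3 → A+T=10, G+C=4
Perfect-match Tm = 2(10) + 4(4) = 20 + 16 = 36°C
Mismatches (positions where the bases are not complementary): 1 (at position 7)
Effective Tm = 36 − 1×5 = 36 − 5 = 31°C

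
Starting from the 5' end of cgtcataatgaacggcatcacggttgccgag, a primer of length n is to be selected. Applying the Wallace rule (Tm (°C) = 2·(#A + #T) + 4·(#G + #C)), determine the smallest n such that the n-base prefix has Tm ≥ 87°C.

n = 29

First 28 bases: CGTCATAATGAACGGCATCACGGTTGCC → Tm = 86°C (< 87°C)
First 29 bases: CGTCATAATGAACGGCATCACGGTTGCCG → Tm = 90°C (≥ 87°C)
Each additional base adds 2°C (A/T) or 4°C (G/C), so Tm is non-decreasing in n; n = 29 is the first length to reach 87°C.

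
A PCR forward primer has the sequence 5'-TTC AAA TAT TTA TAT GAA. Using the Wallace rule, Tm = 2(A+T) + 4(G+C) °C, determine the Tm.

Scanning the sequence gives C=1, G=1, A=8, T=8.
A+T = 16, G+C = 2
Tm = 2×16 + 4×2 = 40°C

40°C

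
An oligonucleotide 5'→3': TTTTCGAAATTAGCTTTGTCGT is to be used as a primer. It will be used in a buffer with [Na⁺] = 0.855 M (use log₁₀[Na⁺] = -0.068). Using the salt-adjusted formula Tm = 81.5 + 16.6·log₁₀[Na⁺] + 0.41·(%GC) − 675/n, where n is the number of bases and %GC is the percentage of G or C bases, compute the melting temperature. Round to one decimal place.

Length n = 22. Counting bases: T=11, C=3, A=4, G=4
G+C = 7, so %GC = 7/22 × 100 = 31.818%
Salt term: 16.6 × (-0.068) = -1.129
GC term: 0.41 × 31.818 = 13.045; length term: −675/22 = −30.682
Tm = 81.5 + (-1.129) + 13.045 − 30.682 = 62.734 → 62.7°C

62.7°C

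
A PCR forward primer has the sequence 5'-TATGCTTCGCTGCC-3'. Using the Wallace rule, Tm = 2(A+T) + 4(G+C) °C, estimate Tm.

44°C

Scanning the sequence gives A=1, T=5, G=3, C=5.
A+T = 6, G+C = 8
Tm = 4·8 + 2·6 = 32 + 12 = 44°C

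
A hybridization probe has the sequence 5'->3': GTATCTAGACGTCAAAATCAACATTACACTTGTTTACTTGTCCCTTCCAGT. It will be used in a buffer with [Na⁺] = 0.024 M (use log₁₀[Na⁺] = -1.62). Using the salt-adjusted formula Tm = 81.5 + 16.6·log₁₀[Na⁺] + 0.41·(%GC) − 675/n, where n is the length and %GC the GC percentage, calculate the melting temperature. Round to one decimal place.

Length n = 51. Base counts: G=6, T=18, C=13, A=14
G+C = 19, so %GC = 19/51 × 100 = 37.255%
Salt term: 16.6 × (-1.62) = -26.892
GC term: 0.41 × 37.255 = 15.275; length term: −675/51 = −13.235
Tm = 81.5 + (-26.892) + 15.275 − 13.235 = 56.648 → 56.6°C

56.6°C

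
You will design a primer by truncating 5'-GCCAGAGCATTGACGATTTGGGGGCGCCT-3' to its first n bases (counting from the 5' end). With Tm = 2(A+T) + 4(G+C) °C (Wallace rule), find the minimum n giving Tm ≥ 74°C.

n = 24

First 23 bases: GCCAGAGCATTGACGATTTGGGG → Tm = 72°C (< 74°C)
First 24 bases: GCCAGAGCATTGACGATTTGGGGG → Tm = 76°C (≥ 74°C)
Each additional base adds 2°C (A/T) or 4°C (G/C), so Tm is non-decreasing in n; n = 24 is the first length to reach 74°C.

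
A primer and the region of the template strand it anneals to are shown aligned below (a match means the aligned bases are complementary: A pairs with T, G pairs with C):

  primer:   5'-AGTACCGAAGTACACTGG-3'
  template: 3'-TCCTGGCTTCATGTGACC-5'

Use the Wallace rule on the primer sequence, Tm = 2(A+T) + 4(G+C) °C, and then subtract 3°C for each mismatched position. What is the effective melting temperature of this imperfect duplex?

51°C

Primer base counts: A=6, T=3, G=5, C=4 → A+T=9, G+C=9
Perfect-match Tm = 2(9) + 4(9) = 18 + 36 = 54°C
Mismatches (positions where the bases are not complementary): 1 (at position 3)
Effective Tm = 54 − 1×3 = 54 − 3 = 51°C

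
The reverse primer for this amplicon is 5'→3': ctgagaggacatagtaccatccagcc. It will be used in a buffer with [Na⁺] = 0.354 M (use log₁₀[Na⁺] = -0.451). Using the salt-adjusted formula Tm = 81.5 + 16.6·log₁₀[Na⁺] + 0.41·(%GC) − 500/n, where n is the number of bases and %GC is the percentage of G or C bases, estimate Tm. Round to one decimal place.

76.9°C

Length n = 26. Counting bases: T=4, C=8, G=6, A=8
G+C = 14, so %GC = 14/26 × 100 = 53.846%
Salt term: 16.6 × (-0.451) = -7.487
GC term: 0.41 × 53.846 = 22.077; length term: −500/26 = −19.231
Tm = 81.5 + (-7.487) + 22.077 − 19.231 = 76.859 → 76.9°C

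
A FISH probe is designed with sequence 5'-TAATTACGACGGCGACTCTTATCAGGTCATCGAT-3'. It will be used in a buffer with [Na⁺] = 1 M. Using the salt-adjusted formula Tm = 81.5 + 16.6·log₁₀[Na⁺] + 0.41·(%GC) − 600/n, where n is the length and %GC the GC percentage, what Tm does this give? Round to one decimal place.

Length n = 34. Scanning the sequence gives C=8, A=9, G=7, T=10.
G+C = 15, so %GC = 15/34 × 100 = 44.118%
Salt term: 16.6 × (0) = 0
GC term: 0.41 × 44.118 = 18.088; length term: −600/34 = −17.647
Tm = 81.5 + (0) + 18.088 − 17.647 = 81.941 → 81.9°C

81.9°C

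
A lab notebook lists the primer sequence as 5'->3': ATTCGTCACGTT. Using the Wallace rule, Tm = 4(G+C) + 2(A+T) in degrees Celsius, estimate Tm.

34°C

Base counts: T=5, A=2, G=2, C=3
So N_AT = 7 and N_GC = 5.
Tm = 4·5 + 2·7 = 20 + 14 = 34°C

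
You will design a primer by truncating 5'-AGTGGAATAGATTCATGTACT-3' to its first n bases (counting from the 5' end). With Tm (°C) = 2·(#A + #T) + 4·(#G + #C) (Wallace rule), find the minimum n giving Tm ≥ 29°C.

First 10 bases: AGTGGAATAG → Tm = 28°C (< 29°C)
First 11 bases: AGTGGAATAGA → Tm = 30°C (≥ 29°C)
Each additional base adds 2°C (A/T) or 4°C (G/C), so Tm is non-decreasing in n; n = 11 is the first length to reach 29°C.

n = 11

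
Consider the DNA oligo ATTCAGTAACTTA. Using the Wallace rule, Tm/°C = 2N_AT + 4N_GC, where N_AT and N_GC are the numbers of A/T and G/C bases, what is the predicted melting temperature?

Base counts: A=5, C=2, G=1, T=5
A+T = 10, G+C = 3
Tm = 2×10 + 4×3 = 32°C

32°C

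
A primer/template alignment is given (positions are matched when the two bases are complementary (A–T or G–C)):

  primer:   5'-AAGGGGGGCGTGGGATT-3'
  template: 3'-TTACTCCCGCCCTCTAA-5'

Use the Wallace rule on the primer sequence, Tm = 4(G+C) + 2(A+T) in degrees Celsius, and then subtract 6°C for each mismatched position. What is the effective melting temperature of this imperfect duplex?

32°C

Primer base counts: A=3, T=3, G=10, C=1 → A+T=6, G+C=11
Perfect-match Tm = 2(6) + 4(11) = 12 + 44 = 56°C
Mismatches (positions where the bases are not complementary): 4 (at positions 3, 5, 11, 13)
Effective Tm = 56 − 4×6 = 56 − 24 = 32°C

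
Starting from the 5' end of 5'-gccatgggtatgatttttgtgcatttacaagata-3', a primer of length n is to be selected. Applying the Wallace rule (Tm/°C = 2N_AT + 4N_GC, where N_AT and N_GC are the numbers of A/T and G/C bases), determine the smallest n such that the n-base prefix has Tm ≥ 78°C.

First 27 bases: GCCATGGGTATGATTTTTGTGCATTTA → Tm = 74°C (< 78°C)
First 28 bases: GCCATGGGTATGATTTTTGTGCATTTAC → Tm = 78°C (≥ 78°C)
Since every base adds ≥2°C, Tm only increases with n, so the threshold is first crossed at n = 28.

n = 28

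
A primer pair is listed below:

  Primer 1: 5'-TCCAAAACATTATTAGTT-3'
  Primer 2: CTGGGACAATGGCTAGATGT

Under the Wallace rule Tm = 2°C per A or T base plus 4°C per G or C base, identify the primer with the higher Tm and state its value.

Primer 1: A+T=14, G+C=4 → Tm = 2(14)+4(4) = 44°C
Primer 2: A+T=10, G+C=10 → Tm = 2(10)+4(10) = 60°C
44°C vs 60°C → primer 2 is higher.

Primer 2, 60°C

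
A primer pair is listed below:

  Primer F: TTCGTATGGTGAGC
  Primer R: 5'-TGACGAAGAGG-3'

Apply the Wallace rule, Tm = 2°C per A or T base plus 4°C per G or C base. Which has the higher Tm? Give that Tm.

Primer F: A+T=7, G+C=7 → Tm = 2(7)+4(7) = 42°C
Primer R: A+T=5, G+C=6 → Tm = 2(5)+4(6) = 34°C
42°C vs 34°C → primer F is higher.

Primer F, 42°C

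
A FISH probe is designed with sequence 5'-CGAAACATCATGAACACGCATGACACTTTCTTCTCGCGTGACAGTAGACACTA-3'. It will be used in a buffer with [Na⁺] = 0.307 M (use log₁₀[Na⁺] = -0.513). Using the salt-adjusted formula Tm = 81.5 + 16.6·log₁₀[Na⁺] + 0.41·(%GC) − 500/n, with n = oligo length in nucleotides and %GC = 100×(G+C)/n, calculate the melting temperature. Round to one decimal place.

82.1°C

Length n = 53. Scanning the sequence gives T=12, C=15, G=9, A=17.
G+C = 24, so %GC = 24/53 × 100 = 45.283%
Salt term: 16.6 × (-0.513) = -8.516
GC term: 0.41 × 45.283 = 18.566; length term: −500/53 = −9.434
Tm = 81.5 + (-8.516) + 18.566 − 9.434 = 82.116 → 82.1°C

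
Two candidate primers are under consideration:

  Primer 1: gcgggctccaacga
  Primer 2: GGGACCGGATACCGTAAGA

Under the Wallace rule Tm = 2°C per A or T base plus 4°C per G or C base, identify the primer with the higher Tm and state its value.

Primer 2, 60°C

Primer 1: A+T=4, G+C=10 → Tm = 2(4)+4(10) = 48°C
Primer 2: A+T=8, G+C=11 → Tm = 2(8)+4(11) = 60°C
48°C vs 60°C → primer 2 is higher.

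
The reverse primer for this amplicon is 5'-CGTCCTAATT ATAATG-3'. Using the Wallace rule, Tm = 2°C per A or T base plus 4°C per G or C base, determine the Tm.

G=2, A=5, C=3, T=6
A+T = 11, G+C = 5
Tm = 2(11) + 4(5) = 22 + 20 = 42°C

42°C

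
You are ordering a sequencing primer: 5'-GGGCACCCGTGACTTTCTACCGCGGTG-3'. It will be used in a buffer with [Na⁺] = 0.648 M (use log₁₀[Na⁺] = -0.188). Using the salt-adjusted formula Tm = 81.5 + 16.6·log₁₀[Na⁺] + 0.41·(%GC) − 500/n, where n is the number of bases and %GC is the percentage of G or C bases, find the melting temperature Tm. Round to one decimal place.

87.2°C

Length n = 27. Base counts: G=9, A=3, C=9, T=6
G+C = 18, so %GC = 18/27 × 100 = 66.667%
Salt term: 16.6 × (-0.188) = -3.121
GC term: 0.41 × 66.667 = 27.333; length term: −500/27 = −18.519
Tm = 81.5 + (-3.121) + 27.333 − 18.519 = 87.193 → 87.2°C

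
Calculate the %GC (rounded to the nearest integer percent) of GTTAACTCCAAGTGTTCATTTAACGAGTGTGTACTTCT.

Counting bases: A=9, T=15, C=7, G=7
G+C = 7 + 7 = 14 out of 38 bases
%GC = 14/38 × 100 = 36.84% ≈ 37%

37%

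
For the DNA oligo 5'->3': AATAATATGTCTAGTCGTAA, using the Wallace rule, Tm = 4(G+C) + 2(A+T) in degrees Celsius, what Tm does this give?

G=3, A=8, C=2, T=7
AT pairs contribute 15, GC pairs contribute 5.
Tm = 2×15 + 4×5 = 50°C

50°C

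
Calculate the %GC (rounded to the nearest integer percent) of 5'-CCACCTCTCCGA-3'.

Base counts: G=1, C=7, T=2, A=2
G+C = 1 + 7 = 8 out of 12 bases
%GC = 8/12 × 100 = 66.67% ≈ 67%

67%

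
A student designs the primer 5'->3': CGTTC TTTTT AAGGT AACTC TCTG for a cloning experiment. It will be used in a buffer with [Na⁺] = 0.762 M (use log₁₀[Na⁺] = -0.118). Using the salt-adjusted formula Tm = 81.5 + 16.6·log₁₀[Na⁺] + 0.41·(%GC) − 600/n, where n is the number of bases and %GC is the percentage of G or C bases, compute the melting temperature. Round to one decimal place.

69.9°C

Length n = 24. Counting bases: T=11, C=5, G=4, A=4
G+C = 9, so %GC = 9/24 × 100 = 37.5%
Salt term: 16.6 × (-0.118) = -1.959
GC term: 0.41 × 37.5 = 15.375; length term: −600/24 = −25
Tm = 81.5 + (-1.959) + 15.375 − 25 = 69.916 → 69.9°C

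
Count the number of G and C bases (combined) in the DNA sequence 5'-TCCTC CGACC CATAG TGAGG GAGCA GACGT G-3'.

19

Counting bases: C=9, G=10, T=5, A=7
Total G or C: 10 + 9 = 19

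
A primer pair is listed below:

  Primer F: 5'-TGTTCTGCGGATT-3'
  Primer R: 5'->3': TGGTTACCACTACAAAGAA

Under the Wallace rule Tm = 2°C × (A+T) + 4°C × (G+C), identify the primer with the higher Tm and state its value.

Primer F: A+T=7, G+C=6 → Tm = 2(7)+4(6) = 38°C
Primer R: A+T=12, G+C=7 → Tm = 2(12)+4(7) = 52°C
38°C vs 52°C → primer R is higher.

Primer R, 52°C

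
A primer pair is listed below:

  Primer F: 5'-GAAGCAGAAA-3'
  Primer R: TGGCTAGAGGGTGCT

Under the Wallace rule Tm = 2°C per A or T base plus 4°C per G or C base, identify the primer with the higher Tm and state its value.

Primer F: A+T=6, G+C=4 → Tm = 2(6)+4(4) = 28°C
Primer R: A+T=6, G+C=9 → Tm = 2(6)+4(9) = 48°C
28°C vs 48°C → primer R is higher.

Primer R, 48°C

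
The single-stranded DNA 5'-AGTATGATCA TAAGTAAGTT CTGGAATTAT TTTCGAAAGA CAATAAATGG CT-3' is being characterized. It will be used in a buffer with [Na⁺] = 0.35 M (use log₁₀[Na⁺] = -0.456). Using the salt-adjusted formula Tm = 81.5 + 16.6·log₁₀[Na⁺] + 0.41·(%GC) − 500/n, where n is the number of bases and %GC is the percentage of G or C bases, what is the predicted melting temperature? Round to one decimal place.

Length n = 52. Counting bases: C=5, G=10, T=17, A=20
G+C = 15, so %GC = 15/52 × 100 = 28.846%
Salt term: 16.6 × (-0.456) = -7.57
GC term: 0.41 × 28.846 = 11.827; length term: −500/52 = −9.615
Tm = 81.5 + (-7.57) + 11.827 − 9.615 = 76.142 → 76.1°C

76.1°C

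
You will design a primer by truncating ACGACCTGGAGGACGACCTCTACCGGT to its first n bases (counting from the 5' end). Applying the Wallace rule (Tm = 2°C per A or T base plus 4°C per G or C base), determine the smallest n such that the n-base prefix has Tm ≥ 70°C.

First 21 bases: ACGACCTGGAGGACGACCTCT → Tm = 68°C (< 70°C)
First 22 bases: ACGACCTGGAGGACGACCTCTA → Tm = 70°C (≥ 70°C)
Since every base adds ≥2°C, Tm only increases with n, so the threshold is first crossed at n = 22.

n = 22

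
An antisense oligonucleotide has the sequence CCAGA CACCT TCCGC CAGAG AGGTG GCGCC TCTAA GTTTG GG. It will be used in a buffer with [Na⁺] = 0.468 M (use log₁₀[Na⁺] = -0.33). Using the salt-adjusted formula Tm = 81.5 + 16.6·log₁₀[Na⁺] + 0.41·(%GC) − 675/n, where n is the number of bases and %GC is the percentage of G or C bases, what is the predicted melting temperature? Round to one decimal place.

Length n = 42. Scanning the sequence gives G=13, A=8, C=13, T=8.
G+C = 26, so %GC = 26/42 × 100 = 61.905%
Salt term: 16.6 × (-0.33) = -5.478
GC term: 0.41 × 61.905 = 25.381; length term: −675/42 = −16.071
Tm = 81.5 + (-5.478) + 25.381 − 16.071 = 85.332 → 85.3°C

85.3°C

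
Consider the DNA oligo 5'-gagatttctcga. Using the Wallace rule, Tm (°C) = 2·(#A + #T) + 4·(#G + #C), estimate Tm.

Scanning the sequence gives C=2, T=4, G=3, A=3.
So N_AT = 7 and N_GC = 5.
Tm = 4·5 + 2·7 = 20 + 14 = 34°C

34°C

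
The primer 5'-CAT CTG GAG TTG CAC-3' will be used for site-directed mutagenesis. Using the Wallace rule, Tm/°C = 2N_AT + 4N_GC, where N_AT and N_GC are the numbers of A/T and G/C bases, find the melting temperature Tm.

46°C

Base counts: G=4, A=3, C=4, T=4
A+T = 7, G+C = 8
Tm = 4·8 + 2·7 = 32 + 14 = 46°C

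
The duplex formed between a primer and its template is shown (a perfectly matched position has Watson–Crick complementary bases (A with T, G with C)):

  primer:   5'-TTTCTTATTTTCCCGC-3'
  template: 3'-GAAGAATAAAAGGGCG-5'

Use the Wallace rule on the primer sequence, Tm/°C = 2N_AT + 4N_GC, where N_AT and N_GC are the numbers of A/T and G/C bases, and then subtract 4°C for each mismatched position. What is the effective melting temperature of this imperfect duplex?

40°C

Primer base counts: A=1, T=9, G=1, C=5 → A+T=10, G+C=6
Perfect-match Tm = 2(10) + 4(6) = 20 + 24 = 44°C
Mismatches (positions where the bases are not complementary): 1 (at position 1)
Effective Tm = 44 − 1×4 = 44 − 4 = 40°C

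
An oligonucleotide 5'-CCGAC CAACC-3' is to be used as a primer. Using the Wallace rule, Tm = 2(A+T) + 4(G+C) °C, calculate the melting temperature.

34°C

G=1, C=6, T=0, A=3
A+T = 3, G+C = 7
Tm = 2×3 + 4×7 = 34°C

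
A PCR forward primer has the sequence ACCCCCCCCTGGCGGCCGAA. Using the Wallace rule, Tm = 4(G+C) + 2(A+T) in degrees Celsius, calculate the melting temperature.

Counting bases: T=1, A=3, G=5, C=11
AT pairs contribute 4, GC pairs contribute 16.
Tm = 4·16 + 2·4 = 64 + 8 = 72°C

72°C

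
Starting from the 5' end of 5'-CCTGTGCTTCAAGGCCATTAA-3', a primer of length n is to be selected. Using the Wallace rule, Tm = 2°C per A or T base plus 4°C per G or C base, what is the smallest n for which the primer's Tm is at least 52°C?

First 15 bases: CCTGTGCTTCAAGGC → Tm = 48°C (< 52°C)
First 16 bases: CCTGTGCTTCAAGGCC → Tm = 52°C (≥ 52°C)
Each additional base adds 2°C (A/T) or 4°C (G/C), so Tm is non-decreasing in n; n = 16 is the first length to reach 52°C.

n = 16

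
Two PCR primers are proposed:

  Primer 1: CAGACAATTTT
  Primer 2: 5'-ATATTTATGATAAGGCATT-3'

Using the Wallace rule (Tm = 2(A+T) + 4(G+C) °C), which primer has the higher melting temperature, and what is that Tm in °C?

Primer 1: A+T=8, G+C=3 → Tm = 2(8)+4(3) = 28°C
Primer 2: A+T=15, G+C=4 → Tm = 2(15)+4(4) = 46°C
28°C vs 46°C → primer 2 is higher.

Primer 2, 46°C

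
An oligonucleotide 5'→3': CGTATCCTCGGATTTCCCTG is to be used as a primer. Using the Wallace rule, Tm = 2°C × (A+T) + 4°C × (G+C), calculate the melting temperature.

62°C

Base counts: A=2, C=7, G=4, T=7
A+T = 9, G+C = 11
Tm = 2×9 + 4×11 = 62°C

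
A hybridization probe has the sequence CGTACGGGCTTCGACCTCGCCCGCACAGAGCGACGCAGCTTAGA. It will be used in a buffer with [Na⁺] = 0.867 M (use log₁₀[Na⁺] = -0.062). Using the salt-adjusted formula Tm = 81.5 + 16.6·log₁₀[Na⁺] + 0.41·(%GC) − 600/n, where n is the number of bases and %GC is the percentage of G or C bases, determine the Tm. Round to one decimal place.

93.9°C

Length n = 44. Base counts: C=16, T=6, A=9, G=13
G+C = 29, so %GC = 29/44 × 100 = 65.909%
Salt term: 16.6 × (-0.062) = -1.029
GC term: 0.41 × 65.909 = 27.023; length term: −600/44 = −13.636
Tm = 81.5 + (-1.029) + 27.023 − 13.636 = 93.858 → 93.9°C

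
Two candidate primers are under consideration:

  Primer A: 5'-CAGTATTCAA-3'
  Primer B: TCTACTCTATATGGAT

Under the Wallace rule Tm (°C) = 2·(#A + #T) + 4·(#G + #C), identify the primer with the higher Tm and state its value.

Primer B, 42°C

Primer A: A+T=7, G+C=3 → Tm = 2(7)+4(3) = 26°C
Primer B: A+T=11, G+C=5 → Tm = 2(11)+4(5) = 42°C
26°C vs 42°C → primer B is higher.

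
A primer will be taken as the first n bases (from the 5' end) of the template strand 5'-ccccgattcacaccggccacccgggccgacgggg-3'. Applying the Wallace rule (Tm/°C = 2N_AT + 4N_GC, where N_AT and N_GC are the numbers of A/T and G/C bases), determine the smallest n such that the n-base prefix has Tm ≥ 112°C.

n = 32

First 31 bases: CCCCGATTCACACCGGCCACCCGGGCCGACG → Tm = 110°C (< 112°C)
First 32 bases: CCCCGATTCACACCGGCCACCCGGGCCGACGG → Tm = 114°C (≥ 112°C)
Each additional base adds 2°C (A/T) or 4°C (G/C), so Tm is non-decreasing in n; n = 32 is the first length to reach 112°C.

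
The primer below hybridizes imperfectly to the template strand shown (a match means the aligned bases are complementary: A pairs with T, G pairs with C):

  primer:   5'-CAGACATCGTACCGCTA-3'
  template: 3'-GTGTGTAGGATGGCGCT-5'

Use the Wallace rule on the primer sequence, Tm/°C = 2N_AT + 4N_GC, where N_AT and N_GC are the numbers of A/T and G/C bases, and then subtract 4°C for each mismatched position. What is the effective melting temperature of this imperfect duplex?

40°C

Primer base counts: A=5, T=3, G=3, C=6 → A+T=8, G+C=9
Perfect-match Tm = 2(8) + 4(9) = 16 + 36 = 52°C
Mismatches (positions where the bases are not complementary): 3 (at positions 3, 9, 16)
Effective Tm = 52 − 3×4 = 52 − 12 = 40°C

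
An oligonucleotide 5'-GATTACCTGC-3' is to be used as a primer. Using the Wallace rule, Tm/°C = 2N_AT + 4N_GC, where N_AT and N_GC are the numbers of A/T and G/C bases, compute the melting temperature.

30°C

Counting bases: C=3, G=2, T=3, A=2
A+T = 5, G+C = 5
Tm = 4·5 + 2·5 = 20 + 10 = 30°C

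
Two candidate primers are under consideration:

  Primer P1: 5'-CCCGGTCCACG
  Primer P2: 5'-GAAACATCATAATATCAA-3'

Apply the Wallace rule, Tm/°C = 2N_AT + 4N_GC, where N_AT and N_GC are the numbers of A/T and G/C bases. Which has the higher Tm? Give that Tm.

Primer P2, 44°C

Primer P1: A+T=2, G+C=9 → Tm = 2(2)+4(9) = 40°C
Primer P2: A+T=14, G+C=4 → Tm = 2(14)+4(4) = 44°C
40°C vs 44°C → primer P2 is higher.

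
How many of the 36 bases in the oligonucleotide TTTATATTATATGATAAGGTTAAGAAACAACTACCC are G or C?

9

Base counts: A=15, C=5, T=12, G=4
Total G or C: 4 + 5 = 9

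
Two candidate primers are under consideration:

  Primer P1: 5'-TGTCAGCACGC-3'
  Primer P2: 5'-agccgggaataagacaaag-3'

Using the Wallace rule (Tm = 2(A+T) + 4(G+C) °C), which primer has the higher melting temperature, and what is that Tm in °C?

Primer P2, 56°C

Primer P1: A+T=4, G+C=7 → Tm = 2(4)+4(7) = 36°C
Primer P2: A+T=10, G+C=9 → Tm = 2(10)+4(9) = 56°C
36°C vs 56°C → primer P2 is higher.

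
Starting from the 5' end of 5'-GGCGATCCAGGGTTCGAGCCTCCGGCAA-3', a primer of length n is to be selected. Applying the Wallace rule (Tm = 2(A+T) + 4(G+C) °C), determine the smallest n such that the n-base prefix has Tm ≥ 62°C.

n = 19

First 18 bases: GGCGATCCAGGGTTCGAG → Tm = 60°C (< 62°C)
First 19 bases: GGCGATCCAGGGTTCGAGC → Tm = 64°C (≥ 62°C)
Each additional base adds 2°C (A/T) or 4°C (G/C), so Tm is non-decreasing in n; n = 19 is the first length to reach 62°C.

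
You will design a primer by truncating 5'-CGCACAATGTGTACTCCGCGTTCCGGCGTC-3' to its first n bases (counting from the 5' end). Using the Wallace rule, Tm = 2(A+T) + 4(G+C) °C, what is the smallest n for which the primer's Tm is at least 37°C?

First 12 bases: CGCACAATGTGT → Tm = 36°C (< 37°C)
First 13 bases: CGCACAATGTGTA → Tm = 38°C (≥ 37°C)
Since every base adds ≥2°C, Tm only increases with n, so the threshold is first crossed at n = 13.

n = 13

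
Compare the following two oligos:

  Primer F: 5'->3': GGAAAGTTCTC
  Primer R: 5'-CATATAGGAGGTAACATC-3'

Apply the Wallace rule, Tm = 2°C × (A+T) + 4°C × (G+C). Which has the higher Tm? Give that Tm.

Primer R, 50°C

Primer F: A+T=6, G+C=5 → Tm = 2(6)+4(5) = 32°C
Primer R: A+T=11, G+C=7 → Tm = 2(11)+4(7) = 50°C
32°C vs 50°C → primer R is higher.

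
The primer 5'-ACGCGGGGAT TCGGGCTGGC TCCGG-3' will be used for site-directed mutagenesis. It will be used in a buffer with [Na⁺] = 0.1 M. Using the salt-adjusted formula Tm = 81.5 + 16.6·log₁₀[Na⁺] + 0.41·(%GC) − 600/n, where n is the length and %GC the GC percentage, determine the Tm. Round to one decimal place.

Length n = 25. Counting bases: C=7, G=12, T=4, A=2
G+C = 19, so %GC = 19/25 × 100 = 76%
Salt term: 16.6 × (-1) = -16.6
GC term: 0.41 × 76 = 31.16; length term: −600/25 = −24
Tm = 81.5 + (-16.6) + 31.16 − 24 = 72.06 → 72.1°C

72.1°C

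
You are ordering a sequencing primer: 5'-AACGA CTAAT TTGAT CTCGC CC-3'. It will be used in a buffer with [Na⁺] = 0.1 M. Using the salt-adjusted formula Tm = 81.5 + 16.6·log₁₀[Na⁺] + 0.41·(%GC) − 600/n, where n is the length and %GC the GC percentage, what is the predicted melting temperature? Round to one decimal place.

Length n = 22. Base counts: C=7, T=6, G=3, A=6
G+C = 10, so %GC = 10/22 × 100 = 45.455%
Salt term: 16.6 × (-1) = -16.6
GC term: 0.41 × 45.455 = 18.637; length term: −600/22 = −27.273
Tm = 81.5 + (-16.6) + 18.637 − 27.273 = 56.264 → 56.3°C

56.3°C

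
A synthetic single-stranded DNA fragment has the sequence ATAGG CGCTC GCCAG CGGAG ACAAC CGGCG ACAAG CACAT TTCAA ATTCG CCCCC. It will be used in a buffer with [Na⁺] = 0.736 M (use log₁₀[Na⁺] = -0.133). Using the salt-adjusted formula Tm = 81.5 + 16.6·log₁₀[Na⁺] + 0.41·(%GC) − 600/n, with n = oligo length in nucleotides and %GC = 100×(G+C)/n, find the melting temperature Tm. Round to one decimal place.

93.0°C

Length n = 55. Base counts: A=15, C=20, T=7, G=13
G+C = 33, so %GC = 33/55 × 100 = 60%
Salt term: 16.6 × (-0.133) = -2.208
GC term: 0.41 × 60 = 24.6; length term: −600/55 = −10.909
Tm = 81.5 + (-2.208) + 24.6 − 10.909 = 92.983 → 93.0°C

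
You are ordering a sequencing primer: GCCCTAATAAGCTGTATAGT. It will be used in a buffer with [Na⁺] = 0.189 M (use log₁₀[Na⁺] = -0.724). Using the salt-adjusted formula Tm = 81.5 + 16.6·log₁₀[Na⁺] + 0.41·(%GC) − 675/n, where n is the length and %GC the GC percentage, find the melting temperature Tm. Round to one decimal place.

Length n = 20. Counting bases: T=6, C=4, A=6, G=4
G+C = 8, so %GC = 8/20 × 100 = 40%
Salt term: 16.6 × (-0.724) = -12.018
GC term: 0.41 × 40 = 16.4; length term: −675/20 = −33.75
Tm = 81.5 + (-12.018) + 16.4 − 33.75 = 52.132 → 52.1°C

52.1°C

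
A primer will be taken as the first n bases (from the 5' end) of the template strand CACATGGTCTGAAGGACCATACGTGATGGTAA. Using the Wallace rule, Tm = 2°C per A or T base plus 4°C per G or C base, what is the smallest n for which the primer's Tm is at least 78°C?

n = 26

First 25 bases: CACATGGTCTGAAGGACCATACGTG → Tm = 76°C (< 78°C)
First 26 bases: CACATGGTCTGAAGGACCATACGTGA → Tm = 78°C (≥ 78°C)
Since every base adds ≥2°C, Tm only increases with n, so the threshold is first crossed at n = 26.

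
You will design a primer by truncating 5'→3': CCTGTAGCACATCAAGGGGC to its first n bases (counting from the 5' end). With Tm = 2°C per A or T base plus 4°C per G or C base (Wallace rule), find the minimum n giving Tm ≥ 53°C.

First 17 bases: CCTGTAGCACATCAAGG → Tm = 52°C (< 53°C)
First 18 bases: CCTGTAGCACATCAAGGG → Tm = 56°C (≥ 53°C)
Each additional base adds 2°C (A/T) or 4°C (G/C), so Tm is non-decreasing in n; n = 18 is the first length to reach 53°C.

n = 18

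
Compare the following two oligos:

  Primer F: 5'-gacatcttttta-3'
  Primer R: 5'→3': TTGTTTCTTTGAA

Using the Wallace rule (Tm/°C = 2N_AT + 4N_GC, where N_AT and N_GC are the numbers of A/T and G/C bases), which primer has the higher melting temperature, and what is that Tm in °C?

Primer R, 32°C

Primer F: A+T=9, G+C=3 → Tm = 2(9)+4(3) = 30°C
Primer R: A+T=10, G+C=3 → Tm = 2(10)+4(3) = 32°C
30°C vs 32°C → primer R is higher.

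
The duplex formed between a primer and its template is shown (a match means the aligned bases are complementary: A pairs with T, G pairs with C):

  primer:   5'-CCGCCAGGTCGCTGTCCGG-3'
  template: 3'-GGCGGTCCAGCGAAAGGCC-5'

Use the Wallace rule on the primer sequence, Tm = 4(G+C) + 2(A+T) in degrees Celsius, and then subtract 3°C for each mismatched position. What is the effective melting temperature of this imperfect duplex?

65°C

Primer base counts: A=1, T=3, G=7, C=8 → A+T=4, G+C=15
Perfect-match Tm = 2(4) + 4(15) = 8 + 60 = 68°C
Mismatches (positions where the bases are not complementary): 1 (at position 14)
Effective Tm = 68 − 1×3 = 68 − 3 = 65°C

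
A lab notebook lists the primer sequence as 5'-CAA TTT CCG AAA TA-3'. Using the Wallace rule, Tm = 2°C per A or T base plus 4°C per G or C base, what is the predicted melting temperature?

Scanning the sequence gives T=4, G=1, A=6, C=3.
A+T = 10, G+C = 4
Tm = 4·4 + 2·10 = 16 + 20 = 36°C

36°C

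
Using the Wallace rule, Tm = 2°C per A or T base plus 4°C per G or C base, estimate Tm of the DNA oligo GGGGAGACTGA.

36°C

Base counts: T=1, G=6, A=3, C=1
A+T = 4, G+C = 7
Tm = 2×4 + 4×7 = 36°C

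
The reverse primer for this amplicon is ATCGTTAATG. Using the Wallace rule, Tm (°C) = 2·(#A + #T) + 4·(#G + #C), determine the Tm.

26°C

Base counts: G=2, C=1, A=3, T=4
AT pairs contribute 7, GC pairs contribute 3.
Tm = 4·3 + 2·7 = 12 + 14 = 26°C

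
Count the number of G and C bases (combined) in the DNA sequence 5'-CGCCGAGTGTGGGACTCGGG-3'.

15

Scanning the sequence gives G=10, A=2, C=5, T=3.
G+C = 10 + 5 = 15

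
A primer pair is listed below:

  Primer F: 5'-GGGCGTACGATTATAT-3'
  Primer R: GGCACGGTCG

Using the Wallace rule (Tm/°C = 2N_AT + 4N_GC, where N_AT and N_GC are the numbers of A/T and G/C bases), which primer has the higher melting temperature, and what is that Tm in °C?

Primer F: A+T=9, G+C=7 → Tm = 2(9)+4(7) = 46°C
Primer R: A+T=2, G+C=8 → Tm = 2(2)+4(8) = 36°C
46°C vs 36°C → primer F is higher.

Primer F, 46°C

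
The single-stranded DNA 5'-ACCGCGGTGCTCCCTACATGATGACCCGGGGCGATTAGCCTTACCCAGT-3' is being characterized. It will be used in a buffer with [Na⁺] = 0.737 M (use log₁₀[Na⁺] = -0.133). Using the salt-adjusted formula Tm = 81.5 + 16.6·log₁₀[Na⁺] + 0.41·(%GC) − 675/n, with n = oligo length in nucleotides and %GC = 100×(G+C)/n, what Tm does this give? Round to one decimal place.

Length n = 49. Base counts: G=13, A=9, C=17, T=10
G+C = 30, so %GC = 30/49 × 100 = 61.224%
Salt term: 16.6 × (-0.133) = -2.208
GC term: 0.41 × 61.224 = 25.102; length term: −675/49 = −13.776
Tm = 81.5 + (-2.208) + 25.102 − 13.776 = 90.618 → 90.6°C

90.6°C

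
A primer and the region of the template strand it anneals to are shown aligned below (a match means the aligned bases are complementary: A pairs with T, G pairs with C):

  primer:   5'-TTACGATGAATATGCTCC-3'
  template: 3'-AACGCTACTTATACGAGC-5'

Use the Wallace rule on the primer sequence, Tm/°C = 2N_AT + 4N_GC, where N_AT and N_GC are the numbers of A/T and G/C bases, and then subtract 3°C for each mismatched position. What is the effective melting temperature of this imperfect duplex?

Primer base counts: A=5, T=6, G=3, C=4 → A+T=11, G+C=7
Perfect-match Tm = 2(11) + 4(7) = 22 + 28 = 50°C
Mismatches (positions where the bases are not complementary): 2 (at positions 3, 18)
Effective Tm = 50 − 2×3 = 50 − 6 = 44°C

44°C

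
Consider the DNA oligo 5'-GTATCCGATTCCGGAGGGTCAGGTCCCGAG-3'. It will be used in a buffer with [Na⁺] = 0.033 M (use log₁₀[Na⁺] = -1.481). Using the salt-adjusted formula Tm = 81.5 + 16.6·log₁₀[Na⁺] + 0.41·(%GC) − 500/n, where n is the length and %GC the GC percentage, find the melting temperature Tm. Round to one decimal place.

Length n = 30. Base counts: G=11, T=6, A=5, C=8
G+C = 19, so %GC = 19/30 × 100 = 63.333%
Salt term: 16.6 × (-1.481) = -24.585
GC term: 0.41 × 63.333 = 25.967; length term: −500/30 = −16.667
Tm = 81.5 + (-24.585) + 25.967 − 16.667 = 66.215 → 66.2°C

66.2°C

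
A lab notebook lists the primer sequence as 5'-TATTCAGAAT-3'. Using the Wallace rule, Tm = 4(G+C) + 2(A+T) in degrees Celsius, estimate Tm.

Scanning the sequence gives A=4, C=1, G=1, T=4.
AT pairs contribute 8, GC pairs contribute 2.
Tm = 2×8 + 4×2 = 24°C

24°C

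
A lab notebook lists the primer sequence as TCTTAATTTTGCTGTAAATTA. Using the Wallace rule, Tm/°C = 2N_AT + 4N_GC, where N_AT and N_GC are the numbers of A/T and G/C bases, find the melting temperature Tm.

Scanning the sequence gives C=2, A=6, T=11, G=2.
A+T = 17, G+C = 4
Tm = 2(17) + 4(4) = 34 + 16 = 50°C

50°C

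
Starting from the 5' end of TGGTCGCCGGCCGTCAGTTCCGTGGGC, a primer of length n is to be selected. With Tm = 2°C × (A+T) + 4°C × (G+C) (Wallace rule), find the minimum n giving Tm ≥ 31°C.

n = 9

First 8 bases: TGGTCGCC → Tm = 28°C (< 31°C)
First 9 bases: TGGTCGCCG → Tm = 32°C (≥ 31°C)
Since every base adds ≥2°C, Tm only increases with n, so the threshold is first crossed at n = 9.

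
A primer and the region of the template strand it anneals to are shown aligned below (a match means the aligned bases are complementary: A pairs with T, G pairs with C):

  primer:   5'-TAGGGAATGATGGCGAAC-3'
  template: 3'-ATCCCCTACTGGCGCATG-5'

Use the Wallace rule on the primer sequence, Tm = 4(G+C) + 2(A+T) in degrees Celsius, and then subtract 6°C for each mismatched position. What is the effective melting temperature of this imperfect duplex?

30°C

Primer base counts: A=6, T=3, G=7, C=2 → A+T=9, G+C=9
Perfect-match Tm = 2(9) + 4(9) = 18 + 36 = 54°C
Mismatches (positions where the bases are not complementary): 4 (at positions 6, 11, 12, 16)
Effective Tm = 54 − 4×6 = 54 − 24 = 30°C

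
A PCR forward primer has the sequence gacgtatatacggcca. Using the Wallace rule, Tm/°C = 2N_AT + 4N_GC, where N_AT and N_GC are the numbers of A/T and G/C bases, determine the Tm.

48°C

Base counts: T=3, G=4, A=5, C=4
AT pairs contribute 8, GC pairs contribute 8.
Tm = 2(8) + 4(8) = 16 + 32 = 48°C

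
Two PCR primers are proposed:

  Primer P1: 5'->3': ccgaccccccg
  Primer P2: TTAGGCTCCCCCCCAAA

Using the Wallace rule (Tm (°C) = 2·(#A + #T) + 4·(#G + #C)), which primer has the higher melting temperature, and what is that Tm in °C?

Primer P1: A+T=1, G+C=10 → Tm = 2(1)+4(10) = 42°C
Primer P2: A+T=7, G+C=10 → Tm = 2(7)+4(10) = 54°C
42°C vs 54°C → primer P2 is higher.

Primer P2, 54°C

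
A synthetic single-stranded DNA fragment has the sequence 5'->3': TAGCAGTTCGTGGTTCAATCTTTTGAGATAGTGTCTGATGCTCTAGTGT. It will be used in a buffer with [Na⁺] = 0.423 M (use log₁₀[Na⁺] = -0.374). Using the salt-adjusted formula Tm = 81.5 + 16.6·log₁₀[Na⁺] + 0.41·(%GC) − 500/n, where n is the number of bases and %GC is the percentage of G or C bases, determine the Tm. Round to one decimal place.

81.8°C

Length n = 49. Scanning the sequence gives C=7, G=13, A=9, T=20.
G+C = 20, so %GC = 20/49 × 100 = 40.816%
Salt term: 16.6 × (-0.374) = -6.208
GC term: 0.41 × 40.816 = 16.735; length term: −500/49 = −10.204
Tm = 81.5 + (-6.208) + 16.735 − 10.204 = 81.823 → 81.8°C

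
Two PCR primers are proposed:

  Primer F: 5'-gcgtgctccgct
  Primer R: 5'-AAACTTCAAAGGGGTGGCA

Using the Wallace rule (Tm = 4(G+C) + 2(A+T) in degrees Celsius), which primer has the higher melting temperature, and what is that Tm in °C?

Primer R, 56°C

Primer F: A+T=3, G+C=9 → Tm = 2(3)+4(9) = 42°C
Primer R: A+T=10, G+C=9 → Tm = 2(10)+4(9) = 56°C
42°C vs 56°C → primer R is higher.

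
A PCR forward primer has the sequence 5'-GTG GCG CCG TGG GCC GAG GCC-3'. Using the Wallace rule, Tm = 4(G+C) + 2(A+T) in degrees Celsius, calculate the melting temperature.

Counting bases: C=7, A=1, G=11, T=2
So N_AT = 3 and N_GC = 18.
Tm = 4·18 + 2·3 = 72 + 6 = 78°C

78°C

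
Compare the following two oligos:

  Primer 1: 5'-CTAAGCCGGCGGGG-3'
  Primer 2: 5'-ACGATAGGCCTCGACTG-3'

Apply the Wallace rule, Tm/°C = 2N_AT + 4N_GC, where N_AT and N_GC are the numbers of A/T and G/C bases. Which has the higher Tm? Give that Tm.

Primer 1: A+T=3, G+C=11 → Tm = 2(3)+4(11) = 50°C
Primer 2: A+T=7, G+C=10 → Tm = 2(7)+4(10) = 54°C
50°C vs 54°C → primer 2 is higher.

Primer 2, 54°C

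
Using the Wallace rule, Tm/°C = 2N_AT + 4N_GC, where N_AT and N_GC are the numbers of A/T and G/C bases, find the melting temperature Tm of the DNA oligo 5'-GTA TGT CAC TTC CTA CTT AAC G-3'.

62°C

Counting bases: T=8, G=3, A=5, C=6
AT pairs contribute 13, GC pairs contribute 9.
Tm = 2×13 + 4×9 = 62°C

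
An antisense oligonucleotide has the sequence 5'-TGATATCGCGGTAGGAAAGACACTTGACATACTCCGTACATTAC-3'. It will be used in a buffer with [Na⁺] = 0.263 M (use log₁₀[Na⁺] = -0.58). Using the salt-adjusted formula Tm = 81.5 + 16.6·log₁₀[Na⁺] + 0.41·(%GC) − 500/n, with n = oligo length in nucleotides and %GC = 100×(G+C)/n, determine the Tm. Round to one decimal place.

Length n = 44. T=11, A=14, C=10, G=9
G+C = 19, so %GC = 19/44 × 100 = 43.182%
Salt term: 16.6 × (-0.58) = -9.628
GC term: 0.41 × 43.182 = 17.705; length term: −500/44 = −11.364
Tm = 81.5 + (-9.628) + 17.705 − 11.364 = 78.213 → 78.2°C

78.2°C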